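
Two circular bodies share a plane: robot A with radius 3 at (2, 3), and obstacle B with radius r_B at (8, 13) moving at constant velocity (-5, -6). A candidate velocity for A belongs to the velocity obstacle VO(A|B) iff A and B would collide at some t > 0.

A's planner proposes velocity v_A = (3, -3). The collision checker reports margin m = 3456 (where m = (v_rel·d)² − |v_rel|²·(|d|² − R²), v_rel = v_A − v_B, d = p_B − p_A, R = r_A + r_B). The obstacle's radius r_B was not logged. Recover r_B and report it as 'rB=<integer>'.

m = 3456
d = (6, 10);  v_rel = (8, 3),  |v_rel|² = 73
v_rel×d = (8)·(10) − (3)·(6) = 62
since m = R²·73 − 62²:  R² = (3844 + 3456) / 73 = 100
R = √100 = 10  ⇒  r_B = 10 − 3 = 7

rB=7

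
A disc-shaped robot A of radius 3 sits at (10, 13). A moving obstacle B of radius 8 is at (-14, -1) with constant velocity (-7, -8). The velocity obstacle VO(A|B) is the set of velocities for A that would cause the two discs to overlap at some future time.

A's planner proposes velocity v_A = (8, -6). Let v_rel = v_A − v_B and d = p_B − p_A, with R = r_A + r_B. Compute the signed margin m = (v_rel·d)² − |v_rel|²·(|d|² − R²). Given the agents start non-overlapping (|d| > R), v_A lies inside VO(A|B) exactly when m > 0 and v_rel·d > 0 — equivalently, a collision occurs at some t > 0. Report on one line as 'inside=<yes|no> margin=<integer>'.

d = (-24, -14),  |d|² = 772;  R = 3+8 = 11,  c = 772−11² = 651
v_rel = (15, 2),  |v_rel|² = 229;  v_rel·d = (15)·(-24) + (2)·(-14) = -388
229·t² + 776·t + 651 = 0  ⇒  m = (-388)² − 229·651 = 1465
m = 1465 > 0,  v_rel·d = -388 < 0  ⇒  outside

inside=no margin=1465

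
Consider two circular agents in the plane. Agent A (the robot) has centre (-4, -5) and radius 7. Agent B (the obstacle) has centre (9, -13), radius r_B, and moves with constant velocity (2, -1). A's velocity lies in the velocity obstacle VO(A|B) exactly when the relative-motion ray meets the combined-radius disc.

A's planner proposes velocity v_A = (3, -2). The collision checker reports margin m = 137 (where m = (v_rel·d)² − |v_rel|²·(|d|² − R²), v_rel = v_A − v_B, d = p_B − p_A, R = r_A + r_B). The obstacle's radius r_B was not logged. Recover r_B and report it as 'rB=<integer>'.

m = 137
d = (13, -8);  v_rel = (1, -1),  |v_rel|² = 2
v_rel×d = (1)·(-8) − (-1)·(13) = 5
since m = R²·2 − 5²:  R² = (25 + 137) / 2 = 81
R = √81 = 9  ⇒  r_B = 9 − 7 = 2

rB=2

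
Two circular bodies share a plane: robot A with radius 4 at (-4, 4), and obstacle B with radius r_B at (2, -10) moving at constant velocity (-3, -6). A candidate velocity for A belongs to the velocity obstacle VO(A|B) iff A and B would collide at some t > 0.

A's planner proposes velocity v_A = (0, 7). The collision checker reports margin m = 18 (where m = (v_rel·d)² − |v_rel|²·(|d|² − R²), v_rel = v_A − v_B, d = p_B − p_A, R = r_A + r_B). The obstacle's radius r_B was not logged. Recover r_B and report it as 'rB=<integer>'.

m = 18
d = (6, -14);  v_rel = (3, 13),  |v_rel|² = 178
v_rel×d = (3)·(-14) − (13)·(6) = -120
since m = R²·178 − (-120)²:  R² = (14400 + 18) / 178 = 81
R = √81 = 9  ⇒  r_B = 9 − 4 = 5

rB=5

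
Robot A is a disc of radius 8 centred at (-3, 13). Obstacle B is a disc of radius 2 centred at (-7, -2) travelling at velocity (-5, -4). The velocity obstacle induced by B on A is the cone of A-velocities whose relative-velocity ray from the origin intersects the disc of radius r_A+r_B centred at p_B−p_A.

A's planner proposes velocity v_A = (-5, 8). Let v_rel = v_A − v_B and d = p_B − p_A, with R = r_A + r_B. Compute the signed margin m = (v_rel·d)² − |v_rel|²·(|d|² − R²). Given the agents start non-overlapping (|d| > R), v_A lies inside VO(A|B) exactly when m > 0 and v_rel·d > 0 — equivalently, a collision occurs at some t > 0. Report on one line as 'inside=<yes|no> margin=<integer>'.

d = (-4, -15),  |d|² = 241;  R = 8+2 = 10,  c = 241−10² = 141
v_rel = (0, 12),  |v_rel|² = 144;  v_rel·d = (0)·(-4) + (12)·(-15) = -180
144·t² + 360·t + 141 = 0  ⇒  m = (-180)² − 144·141 = 12096
m = 12096 > 0,  v_rel·d = -180 < 0  ⇒  outside

inside=no margin=12096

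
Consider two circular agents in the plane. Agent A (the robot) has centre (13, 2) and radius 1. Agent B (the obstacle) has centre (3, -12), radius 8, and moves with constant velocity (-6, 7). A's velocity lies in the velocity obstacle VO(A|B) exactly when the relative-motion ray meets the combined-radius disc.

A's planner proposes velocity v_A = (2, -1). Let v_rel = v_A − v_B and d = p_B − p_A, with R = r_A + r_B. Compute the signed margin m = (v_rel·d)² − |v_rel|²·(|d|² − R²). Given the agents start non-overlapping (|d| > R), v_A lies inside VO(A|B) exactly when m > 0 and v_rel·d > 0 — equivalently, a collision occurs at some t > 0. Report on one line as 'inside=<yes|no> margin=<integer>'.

d = (-10, -14),  |d|² = 296;  R = 1+8 = 9,  c = 296−9² = 215
v_rel = (8, -8),  |v_rel|² = 128;  v_rel·d = (8)·(-10) + (-8)·(-14) = 32
128·t² − 64·t + 215 = 0  ⇒  m = 32² − 128·215 = -26496
m = -26496 < 0,  v_rel·d = 32 > 0  ⇒  outside

inside=no margin=-26496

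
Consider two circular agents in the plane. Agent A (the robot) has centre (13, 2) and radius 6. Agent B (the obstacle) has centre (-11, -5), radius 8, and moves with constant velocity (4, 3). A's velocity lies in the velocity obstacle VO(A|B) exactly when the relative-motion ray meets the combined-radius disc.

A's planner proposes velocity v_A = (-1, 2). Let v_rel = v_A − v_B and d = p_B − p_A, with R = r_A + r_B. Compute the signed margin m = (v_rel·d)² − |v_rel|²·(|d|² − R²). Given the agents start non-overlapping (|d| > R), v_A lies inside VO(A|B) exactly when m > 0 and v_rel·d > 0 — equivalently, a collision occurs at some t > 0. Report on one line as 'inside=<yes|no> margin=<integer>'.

d = (-24, -7),  |d|² = 625;  R = 6+8 = 14,  c = 625−14² = 429
v_rel = (-5, -1),  |v_rel|² = 26;  v_rel·d = (-5)·(-24) + (-1)·(-7) = 127
26·t² − 254·t + 429 = 0  ⇒  m = 127² − 26·429 = 4975
m = 4975 > 0,  v_rel·d = 127 > 0  ⇒  inside

inside=yes margin=4975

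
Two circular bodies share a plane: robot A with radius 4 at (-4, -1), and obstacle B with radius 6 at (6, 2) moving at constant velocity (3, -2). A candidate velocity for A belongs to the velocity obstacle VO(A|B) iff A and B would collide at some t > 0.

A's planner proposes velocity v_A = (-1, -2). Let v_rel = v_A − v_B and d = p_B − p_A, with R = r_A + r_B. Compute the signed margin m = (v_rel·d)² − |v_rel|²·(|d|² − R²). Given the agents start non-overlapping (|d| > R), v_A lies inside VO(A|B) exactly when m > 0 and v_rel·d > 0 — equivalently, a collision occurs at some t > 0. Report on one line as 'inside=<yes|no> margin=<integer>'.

d = (10, 3),  |d|² = 109;  R = 4+6 = 10,  c = 109−10² = 9
v_rel = (-4, 0),  |v_rel|² = 16;  v_rel·d = (-4)·(10) + (0)·(3) = -40
16·t² + 80·t + 9 = 0  ⇒  m = (-40)² − 16·9 = 1456
m = 1456 > 0,  v_rel·d = -40 < 0  ⇒  outside

inside=no margin=1456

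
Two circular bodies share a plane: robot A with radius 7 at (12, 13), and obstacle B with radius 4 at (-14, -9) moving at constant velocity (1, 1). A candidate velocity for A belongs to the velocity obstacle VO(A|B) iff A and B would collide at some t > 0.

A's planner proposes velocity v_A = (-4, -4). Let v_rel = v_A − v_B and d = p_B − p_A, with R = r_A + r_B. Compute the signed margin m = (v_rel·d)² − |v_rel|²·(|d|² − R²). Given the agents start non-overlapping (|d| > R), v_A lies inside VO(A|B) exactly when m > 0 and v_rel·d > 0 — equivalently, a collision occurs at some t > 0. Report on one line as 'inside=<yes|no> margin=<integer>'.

d = (-26, -22),  |d|² = 1160;  R = 7+4 = 11,  c = 1160−11² = 1039
v_rel = (-5, -5),  |v_rel|² = 50;  v_rel·d = (-5)·(-26) + (-5)·(-22) = 240
50·t² − 480·t + 1039 = 0  ⇒  m = 240² − 50·1039 = 5650
m = 5650 > 0,  v_rel·d = 240 > 0  ⇒  inside

inside=yes margin=5650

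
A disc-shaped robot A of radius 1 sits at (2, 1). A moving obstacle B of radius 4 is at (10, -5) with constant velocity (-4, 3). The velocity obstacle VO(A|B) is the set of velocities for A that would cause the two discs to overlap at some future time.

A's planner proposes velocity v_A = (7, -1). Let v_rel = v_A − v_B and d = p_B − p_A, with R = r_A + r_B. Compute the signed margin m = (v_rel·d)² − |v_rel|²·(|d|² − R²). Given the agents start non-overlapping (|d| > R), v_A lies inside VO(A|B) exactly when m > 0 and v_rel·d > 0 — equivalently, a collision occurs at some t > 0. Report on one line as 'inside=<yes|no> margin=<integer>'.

d = (8, -6),  |d|² = 100;  R = 1+4 = 5,  c = 100−5² = 75
v_rel = (11, -4),  |v_rel|² = 137;  v_rel·d = (11)·(8) + (-4)·(-6) = 112
137·t² − 224·t + 75 = 0  ⇒  m = 112² − 137·75 = 2269
m = 2269 > 0,  v_rel·d = 112 > 0  ⇒  inside

inside=yes margin=2269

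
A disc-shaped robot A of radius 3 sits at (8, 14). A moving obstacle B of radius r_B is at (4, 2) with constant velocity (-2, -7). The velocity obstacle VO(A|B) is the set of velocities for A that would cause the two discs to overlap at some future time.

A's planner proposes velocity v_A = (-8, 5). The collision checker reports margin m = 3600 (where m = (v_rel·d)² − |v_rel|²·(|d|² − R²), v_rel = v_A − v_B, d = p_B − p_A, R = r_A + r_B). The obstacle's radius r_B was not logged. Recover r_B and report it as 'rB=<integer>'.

m = 3600
d = (-4, -12);  v_rel = (-6, 12),  |v_rel|² = 180
v_rel×d = (-6)·(-12) − (12)·(-4) = 120
since m = R²·180 − 120²:  R² = (14400 + 3600) / 180 = 100
R = √100 = 10  ⇒  r_B = 10 − 3 = 7

rB=7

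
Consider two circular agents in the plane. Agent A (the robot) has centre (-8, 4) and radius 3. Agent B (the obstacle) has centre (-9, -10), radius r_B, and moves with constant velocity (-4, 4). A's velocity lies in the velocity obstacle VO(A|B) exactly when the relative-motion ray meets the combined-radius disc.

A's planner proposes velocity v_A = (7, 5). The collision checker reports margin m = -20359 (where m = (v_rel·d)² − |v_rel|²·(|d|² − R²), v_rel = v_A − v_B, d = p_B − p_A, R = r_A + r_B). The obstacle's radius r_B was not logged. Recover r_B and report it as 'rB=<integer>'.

m = -20359
d = (-1, -14);  v_rel = (11, 1),  |v_rel|² = 122
v_rel×d = (11)·(-14) − (1)·(-1) = -153
since m = R²·122 − (-153)²:  R² = (23409 + -20359) / 122 = 25
R = √25 = 5  ⇒  r_B = 5 − 3 = 2

rB=2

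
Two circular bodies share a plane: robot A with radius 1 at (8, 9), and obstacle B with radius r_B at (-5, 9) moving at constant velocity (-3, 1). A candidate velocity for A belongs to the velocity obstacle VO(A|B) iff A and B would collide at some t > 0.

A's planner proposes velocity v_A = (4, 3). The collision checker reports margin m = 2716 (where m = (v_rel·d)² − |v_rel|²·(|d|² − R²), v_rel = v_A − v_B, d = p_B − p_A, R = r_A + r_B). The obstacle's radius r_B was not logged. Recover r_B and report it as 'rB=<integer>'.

m = 2716
d = (-13, 0);  v_rel = (7, 2),  |v_rel|² = 53
v_rel×d = (7)·(0) − (2)·(-13) = 26
since m = R²·53 − 26²:  R² = (676 + 2716) / 53 = 64
R = √64 = 8  ⇒  r_B = 8 − 1 = 7

rB=7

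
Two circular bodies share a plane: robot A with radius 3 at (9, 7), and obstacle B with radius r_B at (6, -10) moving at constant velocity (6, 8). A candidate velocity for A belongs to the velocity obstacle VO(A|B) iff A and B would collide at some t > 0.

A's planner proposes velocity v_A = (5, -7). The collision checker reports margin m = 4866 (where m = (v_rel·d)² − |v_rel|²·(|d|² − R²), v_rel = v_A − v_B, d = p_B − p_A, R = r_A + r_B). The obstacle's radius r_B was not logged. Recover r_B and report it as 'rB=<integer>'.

m = 4866
d = (-3, -17);  v_rel = (-1, -15),  |v_rel|² = 226
v_rel×d = (-1)·(-17) − (-15)·(-3) = -28
since m = R²·226 − (-28)²:  R² = (784 + 4866) / 226 = 25
R = √25 = 5  ⇒  r_B = 5 − 3 = 2

rB=2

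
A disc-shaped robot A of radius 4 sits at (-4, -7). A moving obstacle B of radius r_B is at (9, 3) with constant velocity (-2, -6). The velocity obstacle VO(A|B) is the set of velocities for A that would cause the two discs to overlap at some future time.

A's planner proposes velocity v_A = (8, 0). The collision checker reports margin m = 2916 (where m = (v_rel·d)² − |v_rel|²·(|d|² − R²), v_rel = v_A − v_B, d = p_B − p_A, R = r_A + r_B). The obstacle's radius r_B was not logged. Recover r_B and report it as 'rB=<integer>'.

m = 2916
d = (13, 10);  v_rel = (10, 6),  |v_rel|² = 136
v_rel×d = (10)·(10) − (6)·(13) = 22
since m = R²·136 − 22²:  R² = (484 + 2916) / 136 = 25
R = √25 = 5  ⇒  r_B = 5 − 4 = 1

rB=1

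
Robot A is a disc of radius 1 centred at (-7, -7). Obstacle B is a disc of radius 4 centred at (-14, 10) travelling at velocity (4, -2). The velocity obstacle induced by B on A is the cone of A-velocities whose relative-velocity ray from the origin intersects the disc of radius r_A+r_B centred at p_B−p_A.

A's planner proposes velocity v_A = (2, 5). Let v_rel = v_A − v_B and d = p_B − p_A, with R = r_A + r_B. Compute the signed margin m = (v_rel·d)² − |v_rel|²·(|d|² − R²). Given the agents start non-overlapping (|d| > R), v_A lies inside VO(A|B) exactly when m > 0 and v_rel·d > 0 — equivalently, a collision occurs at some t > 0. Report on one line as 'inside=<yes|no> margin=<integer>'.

d = (-7, 17),  |d|² = 338;  R = 1+4 = 5,  c = 338−5² = 313
v_rel = (-2, 7),  |v_rel|² = 53;  v_rel·d = (-2)·(-7) + (7)·(17) = 133
53·t² − 266·t + 313 = 0  ⇒  m = 133² − 53·313 = 1100
m = 1100 > 0,  v_rel·d = 133 > 0  ⇒  inside

inside=yes margin=1100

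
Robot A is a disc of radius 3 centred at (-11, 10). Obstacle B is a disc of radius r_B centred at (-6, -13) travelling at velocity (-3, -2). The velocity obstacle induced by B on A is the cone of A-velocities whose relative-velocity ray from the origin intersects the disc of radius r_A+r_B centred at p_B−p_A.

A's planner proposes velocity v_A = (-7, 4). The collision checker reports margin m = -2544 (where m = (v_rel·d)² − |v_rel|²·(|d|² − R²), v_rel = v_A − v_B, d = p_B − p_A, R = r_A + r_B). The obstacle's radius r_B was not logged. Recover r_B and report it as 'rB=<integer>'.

m = -2544
d = (5, -23);  v_rel = (-4, 6),  |v_rel|² = 52
v_rel×d = (-4)·(-23) − (6)·(5) = 62
since m = R²·52 − 62²:  R² = (3844 + -2544) / 52 = 25
R = √25 = 5  ⇒  r_B = 5 − 3 = 2

rB=2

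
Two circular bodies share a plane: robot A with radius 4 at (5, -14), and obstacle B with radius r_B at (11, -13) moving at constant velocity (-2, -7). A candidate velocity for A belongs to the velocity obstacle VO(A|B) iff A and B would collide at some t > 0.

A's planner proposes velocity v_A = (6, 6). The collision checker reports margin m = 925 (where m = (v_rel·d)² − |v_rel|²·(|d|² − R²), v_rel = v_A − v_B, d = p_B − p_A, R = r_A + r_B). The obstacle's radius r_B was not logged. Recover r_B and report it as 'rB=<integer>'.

m = 925
d = (6, 1);  v_rel = (8, 13),  |v_rel|² = 233
v_rel×d = (8)·(1) − (13)·(6) = -70
since m = R²·233 − (-70)²:  R² = (4900 + 925) / 233 = 25
R = √25 = 5  ⇒  r_B = 5 − 4 = 1

rB=1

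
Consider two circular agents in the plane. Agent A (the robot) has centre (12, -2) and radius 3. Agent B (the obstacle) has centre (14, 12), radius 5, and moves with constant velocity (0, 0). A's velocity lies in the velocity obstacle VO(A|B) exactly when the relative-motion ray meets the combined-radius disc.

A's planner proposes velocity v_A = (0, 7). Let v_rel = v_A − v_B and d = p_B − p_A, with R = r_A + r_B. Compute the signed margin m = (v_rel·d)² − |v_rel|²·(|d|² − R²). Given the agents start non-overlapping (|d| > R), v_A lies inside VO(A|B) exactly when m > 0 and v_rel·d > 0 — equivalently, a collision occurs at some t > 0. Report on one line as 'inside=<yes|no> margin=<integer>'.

d = (2, 14),  |d|² = 200;  R = 3+5 = 8,  c = 200−8² = 136
v_rel = (0, 7),  |v_rel|² = 49;  v_rel·d = (0)·(2) + (7)·(14) = 98
49·t² − 196·t + 136 = 0  ⇒  m = 98² − 49·136 = 2940
m = 2940 > 0,  v_rel·d = 98 > 0  ⇒  inside

inside=yes margin=2940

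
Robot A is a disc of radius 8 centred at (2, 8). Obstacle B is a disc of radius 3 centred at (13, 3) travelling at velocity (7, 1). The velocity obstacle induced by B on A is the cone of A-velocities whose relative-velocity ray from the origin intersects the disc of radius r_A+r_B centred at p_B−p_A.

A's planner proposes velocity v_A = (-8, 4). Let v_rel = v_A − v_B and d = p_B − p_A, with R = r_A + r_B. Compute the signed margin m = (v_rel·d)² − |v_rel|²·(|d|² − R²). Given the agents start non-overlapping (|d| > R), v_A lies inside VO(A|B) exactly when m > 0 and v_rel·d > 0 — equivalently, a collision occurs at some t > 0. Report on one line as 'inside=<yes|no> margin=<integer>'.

d = (11, -5),  |d|² = 146;  R = 8+3 = 11,  c = 146−11² = 25
v_rel = (-15, 3),  |v_rel|² = 234;  v_rel·d = (-15)·(11) + (3)·(-5) = -180
234·t² + 360·t + 25 = 0  ⇒  m = (-180)² − 234·25 = 26550
m = 26550 > 0,  v_rel·d = -180 < 0  ⇒  outside

inside=no margin=26550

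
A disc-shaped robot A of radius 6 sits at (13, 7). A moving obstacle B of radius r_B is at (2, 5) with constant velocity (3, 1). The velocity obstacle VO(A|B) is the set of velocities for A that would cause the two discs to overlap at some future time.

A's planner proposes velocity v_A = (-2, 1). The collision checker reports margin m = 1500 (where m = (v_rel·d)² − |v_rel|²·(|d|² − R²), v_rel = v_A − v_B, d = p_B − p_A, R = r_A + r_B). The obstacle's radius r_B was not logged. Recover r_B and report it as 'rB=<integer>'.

m = 1500
d = (-11, -2);  v_rel = (-5, 0),  |v_rel|² = 25
v_rel×d = (-5)·(-2) − (0)·(-11) = 10
since m = R²·25 − 10²:  R² = (100 + 1500) / 25 = 64
R = √64 = 8  ⇒  r_B = 8 − 6 = 2

rB=2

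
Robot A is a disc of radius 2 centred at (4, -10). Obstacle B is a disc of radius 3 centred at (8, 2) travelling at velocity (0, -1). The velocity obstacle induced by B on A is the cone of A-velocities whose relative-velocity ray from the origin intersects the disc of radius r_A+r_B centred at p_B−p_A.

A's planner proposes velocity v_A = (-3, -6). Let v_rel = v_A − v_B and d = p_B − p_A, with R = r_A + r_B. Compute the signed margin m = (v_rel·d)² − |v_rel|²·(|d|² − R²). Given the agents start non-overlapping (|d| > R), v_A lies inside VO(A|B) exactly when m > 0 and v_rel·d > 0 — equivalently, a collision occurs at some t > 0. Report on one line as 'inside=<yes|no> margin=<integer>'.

d = (4, 12),  |d|² = 160;  R = 2+3 = 5,  c = 160−5² = 135
v_rel = (-3, -5),  |v_rel|² = 34;  v_rel·d = (-3)·(4) + (-5)·(12) = -72
34·t² + 144·t + 135 = 0  ⇒  m = (-72)² − 34·135 = 594
m = 594 > 0,  v_rel·d = -72 < 0  ⇒  outside

inside=no margin=594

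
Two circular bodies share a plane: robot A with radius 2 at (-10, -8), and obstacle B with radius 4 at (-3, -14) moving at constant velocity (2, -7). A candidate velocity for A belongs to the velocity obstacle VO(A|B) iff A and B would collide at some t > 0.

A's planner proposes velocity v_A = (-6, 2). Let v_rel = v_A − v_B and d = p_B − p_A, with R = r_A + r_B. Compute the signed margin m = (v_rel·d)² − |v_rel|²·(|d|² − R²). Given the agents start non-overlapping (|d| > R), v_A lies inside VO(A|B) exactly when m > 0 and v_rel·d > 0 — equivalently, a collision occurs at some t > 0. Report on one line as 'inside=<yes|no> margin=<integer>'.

d = (7, -6),  |d|² = 85;  R = 2+4 = 6,  c = 85−6² = 49
v_rel = (-8, 9),  |v_rel|² = 145;  v_rel·d = (-8)·(7) + (9)·(-6) = -110
145·t² + 220·t + 49 = 0  ⇒  m = (-110)² − 145·49 = 4995
m = 4995 > 0,  v_rel·d = -110 < 0  ⇒  outside

inside=no margin=4995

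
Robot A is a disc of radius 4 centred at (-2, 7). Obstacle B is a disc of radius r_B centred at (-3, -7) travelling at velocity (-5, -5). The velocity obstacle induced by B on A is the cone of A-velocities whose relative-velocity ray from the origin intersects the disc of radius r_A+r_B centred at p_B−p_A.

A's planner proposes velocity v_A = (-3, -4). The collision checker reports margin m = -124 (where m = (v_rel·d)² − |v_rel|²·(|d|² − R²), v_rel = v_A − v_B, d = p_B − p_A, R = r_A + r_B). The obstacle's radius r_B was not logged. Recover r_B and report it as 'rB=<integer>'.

m = -124
d = (-1, -14);  v_rel = (2, 1),  |v_rel|² = 5
v_rel×d = (2)·(-14) − (1)·(-1) = -27
since m = R²·5 − (-27)²:  R² = (729 + -124) / 5 = 121
R = √121 = 11  ⇒  r_B = 11 − 4 = 7

rB=7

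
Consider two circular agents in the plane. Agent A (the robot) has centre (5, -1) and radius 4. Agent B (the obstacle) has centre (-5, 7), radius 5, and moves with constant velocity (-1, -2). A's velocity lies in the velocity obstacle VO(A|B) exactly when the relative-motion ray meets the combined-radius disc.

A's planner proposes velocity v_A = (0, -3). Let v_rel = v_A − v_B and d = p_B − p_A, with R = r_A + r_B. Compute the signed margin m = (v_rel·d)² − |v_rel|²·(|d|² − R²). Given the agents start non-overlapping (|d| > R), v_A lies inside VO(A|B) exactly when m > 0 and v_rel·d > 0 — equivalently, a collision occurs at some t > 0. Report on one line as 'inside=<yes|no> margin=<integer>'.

d = (-10, 8),  |d|² = 164;  R = 4+5 = 9,  c = 164−9² = 83
v_rel = (1, -1),  |v_rel|² = 2;  v_rel·d = (1)·(-10) + (-1)·(8) = -18
2·t² + 36·t + 83 = 0  ⇒  m = (-18)² − 2·83 = 158
m = 158 > 0,  v_rel·d = -18 < 0  ⇒  outside

inside=no margin=158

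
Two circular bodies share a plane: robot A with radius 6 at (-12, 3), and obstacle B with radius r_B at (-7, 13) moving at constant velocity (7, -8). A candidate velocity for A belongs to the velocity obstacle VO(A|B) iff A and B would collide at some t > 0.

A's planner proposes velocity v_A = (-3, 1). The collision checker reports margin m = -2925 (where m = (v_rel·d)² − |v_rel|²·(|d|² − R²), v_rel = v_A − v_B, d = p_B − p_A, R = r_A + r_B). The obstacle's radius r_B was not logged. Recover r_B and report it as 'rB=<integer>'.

m = -2925
d = (5, 10);  v_rel = (-10, 9),  |v_rel|² = 181
v_rel×d = (-10)·(10) − (9)·(5) = -145
since m = R²·181 − (-145)²:  R² = (21025 + -2925) / 181 = 100
R = √100 = 10  ⇒  r_B = 10 − 6 = 4

rB=4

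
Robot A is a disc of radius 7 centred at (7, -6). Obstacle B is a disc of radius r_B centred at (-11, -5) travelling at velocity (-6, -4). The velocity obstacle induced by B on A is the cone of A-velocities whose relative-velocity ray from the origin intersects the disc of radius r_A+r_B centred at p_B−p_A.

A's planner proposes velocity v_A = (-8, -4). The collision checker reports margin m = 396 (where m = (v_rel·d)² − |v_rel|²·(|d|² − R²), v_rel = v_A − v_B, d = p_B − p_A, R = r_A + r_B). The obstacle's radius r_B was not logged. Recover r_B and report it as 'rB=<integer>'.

m = 396
d = (-18, 1);  v_rel = (-2, 0),  |v_rel|² = 4
v_rel×d = (-2)·(1) − (0)·(-18) = -2
since m = R²·4 − (-2)²:  R² = (4 + 396) / 4 = 100
R = √100 = 10  ⇒  r_B = 10 − 7 = 3

rB=3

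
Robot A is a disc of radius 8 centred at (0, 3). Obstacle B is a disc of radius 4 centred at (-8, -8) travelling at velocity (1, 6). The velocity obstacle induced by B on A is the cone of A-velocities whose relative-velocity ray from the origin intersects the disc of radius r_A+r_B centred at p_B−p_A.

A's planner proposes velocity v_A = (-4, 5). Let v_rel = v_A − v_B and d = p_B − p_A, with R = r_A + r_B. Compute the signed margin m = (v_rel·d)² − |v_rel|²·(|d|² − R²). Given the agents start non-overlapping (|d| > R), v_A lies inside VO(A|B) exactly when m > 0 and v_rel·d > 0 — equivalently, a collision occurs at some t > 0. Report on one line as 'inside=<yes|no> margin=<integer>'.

d = (-8, -11),  |d|² = 185;  R = 8+4 = 12,  c = 185−12² = 41
v_rel = (-5, -1),  |v_rel|² = 26;  v_rel·d = (-5)·(-8) + (-1)·(-11) = 51
26·t² − 102·t + 41 = 0  ⇒  m = 51² − 26·41 = 1535
m = 1535 > 0,  v_rel·d = 51 > 0  ⇒  inside

inside=yes margin=1535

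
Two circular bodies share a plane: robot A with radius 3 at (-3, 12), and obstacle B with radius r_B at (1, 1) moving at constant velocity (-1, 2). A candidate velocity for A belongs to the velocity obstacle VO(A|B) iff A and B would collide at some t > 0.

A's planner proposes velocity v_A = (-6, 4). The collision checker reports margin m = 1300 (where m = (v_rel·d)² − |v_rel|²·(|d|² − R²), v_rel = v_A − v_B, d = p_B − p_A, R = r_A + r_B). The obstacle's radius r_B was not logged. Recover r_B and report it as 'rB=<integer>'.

m = 1300
d = (4, -11);  v_rel = (-5, 2),  |v_rel|² = 29
v_rel×d = (-5)·(-11) − (2)·(4) = 47
since m = R²·29 − 47²:  R² = (2209 + 1300) / 29 = 121
R = √121 = 11  ⇒  r_B = 11 − 3 = 8

rB=8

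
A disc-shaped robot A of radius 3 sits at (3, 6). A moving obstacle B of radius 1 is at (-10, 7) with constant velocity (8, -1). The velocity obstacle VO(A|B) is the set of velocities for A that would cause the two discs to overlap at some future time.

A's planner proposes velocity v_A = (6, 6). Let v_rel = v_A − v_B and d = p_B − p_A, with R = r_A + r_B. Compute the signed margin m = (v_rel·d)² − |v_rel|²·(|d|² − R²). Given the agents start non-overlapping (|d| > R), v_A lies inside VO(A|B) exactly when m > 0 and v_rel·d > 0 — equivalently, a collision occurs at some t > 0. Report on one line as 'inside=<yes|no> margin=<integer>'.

d = (-13, 1),  |d|² = 170;  R = 3+1 = 4,  c = 170−4² = 154
v_rel = (-2, 7),  |v_rel|² = 53;  v_rel·d = (-2)·(-13) + (7)·(1) = 33
53·t² − 66·t + 154 = 0  ⇒  m = 33² − 53·154 = -7073
m = -7073 < 0,  v_rel·d = 33 > 0  ⇒  outside

inside=no margin=-7073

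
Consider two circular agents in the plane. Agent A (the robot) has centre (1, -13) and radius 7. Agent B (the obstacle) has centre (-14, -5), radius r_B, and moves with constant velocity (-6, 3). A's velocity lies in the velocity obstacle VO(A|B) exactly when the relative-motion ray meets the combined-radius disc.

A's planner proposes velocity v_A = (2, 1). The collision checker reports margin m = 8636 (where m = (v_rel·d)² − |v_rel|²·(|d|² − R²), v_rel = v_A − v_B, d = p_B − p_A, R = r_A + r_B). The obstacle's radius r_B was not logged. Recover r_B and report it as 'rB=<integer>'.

m = 8636
d = (-15, 8);  v_rel = (8, -2),  |v_rel|² = 68
v_rel×d = (8)·(8) − (-2)·(-15) = 34
since m = R²·68 − 34²:  R² = (1156 + 8636) / 68 = 144
R = √144 = 12  ⇒  r_B = 12 − 7 = 5

rB=5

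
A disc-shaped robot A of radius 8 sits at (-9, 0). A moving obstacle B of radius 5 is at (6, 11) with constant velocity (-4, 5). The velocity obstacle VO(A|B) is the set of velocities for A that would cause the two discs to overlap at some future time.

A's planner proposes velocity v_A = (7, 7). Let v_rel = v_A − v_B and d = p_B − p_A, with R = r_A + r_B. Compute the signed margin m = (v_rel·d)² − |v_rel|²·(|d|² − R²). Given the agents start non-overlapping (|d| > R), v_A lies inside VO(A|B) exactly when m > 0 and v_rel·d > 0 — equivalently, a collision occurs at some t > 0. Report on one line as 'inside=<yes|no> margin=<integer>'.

d = (15, 11),  |d|² = 346;  R = 8+5 = 13,  c = 346−13² = 177
v_rel = (11, 2),  |v_rel|² = 125;  v_rel·d = (11)·(15) + (2)·(11) = 187
125·t² − 374·t + 177 = 0  ⇒  m = 187² − 125·177 = 12844
m = 12844 > 0,  v_rel·d = 187 > 0  ⇒  inside

inside=yes margin=12844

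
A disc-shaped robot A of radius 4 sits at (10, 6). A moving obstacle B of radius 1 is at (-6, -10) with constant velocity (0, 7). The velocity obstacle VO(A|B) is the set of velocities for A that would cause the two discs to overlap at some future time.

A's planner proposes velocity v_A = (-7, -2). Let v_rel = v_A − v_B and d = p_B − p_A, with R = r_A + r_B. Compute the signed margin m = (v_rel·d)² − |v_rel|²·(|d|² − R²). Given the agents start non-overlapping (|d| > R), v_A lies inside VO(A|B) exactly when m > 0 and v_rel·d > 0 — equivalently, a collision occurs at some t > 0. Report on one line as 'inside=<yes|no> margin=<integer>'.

d = (-16, -16),  |d|² = 512;  R = 4+1 = 5,  c = 512−5² = 487
v_rel = (-7, -9),  |v_rel|² = 130;  v_rel·d = (-7)·(-16) + (-9)·(-16) = 256
130·t² − 512·t + 487 = 0  ⇒  m = 256² − 130·487 = 2226
m = 2226 > 0,  v_rel·d = 256 > 0  ⇒  inside

inside=yes margin=2226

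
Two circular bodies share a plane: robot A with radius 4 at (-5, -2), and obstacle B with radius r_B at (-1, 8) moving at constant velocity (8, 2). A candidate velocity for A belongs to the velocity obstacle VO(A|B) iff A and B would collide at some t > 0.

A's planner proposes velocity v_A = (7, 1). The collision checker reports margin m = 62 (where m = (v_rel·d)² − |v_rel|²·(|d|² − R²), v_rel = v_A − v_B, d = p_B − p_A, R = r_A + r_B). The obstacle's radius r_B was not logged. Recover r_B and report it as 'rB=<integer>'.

m = 62
d = (4, 10);  v_rel = (-1, -1),  |v_rel|² = 2
v_rel×d = (-1)·(10) − (-1)·(4) = -6
since m = R²·2 − (-6)²:  R² = (36 + 62) / 2 = 49
R = √49 = 7  ⇒  r_B = 7 − 4 = 3

rB=3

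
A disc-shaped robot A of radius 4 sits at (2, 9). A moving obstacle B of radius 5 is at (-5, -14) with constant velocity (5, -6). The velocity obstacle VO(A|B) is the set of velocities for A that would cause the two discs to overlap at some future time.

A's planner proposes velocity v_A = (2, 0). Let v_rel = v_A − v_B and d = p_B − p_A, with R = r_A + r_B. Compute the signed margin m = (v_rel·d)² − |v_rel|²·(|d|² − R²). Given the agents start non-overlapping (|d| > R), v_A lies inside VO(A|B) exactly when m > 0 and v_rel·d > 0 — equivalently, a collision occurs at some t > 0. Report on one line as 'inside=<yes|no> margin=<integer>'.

d = (-7, -23),  |d|² = 578;  R = 4+5 = 9,  c = 578−9² = 497
v_rel = (-3, 6),  |v_rel|² = 45;  v_rel·d = (-3)·(-7) + (6)·(-23) = -117
45·t² + 234·t + 497 = 0  ⇒  m = (-117)² − 45·497 = -8676
m = -8676 < 0,  v_rel·d = -117 < 0  ⇒  outside

inside=no margin=-8676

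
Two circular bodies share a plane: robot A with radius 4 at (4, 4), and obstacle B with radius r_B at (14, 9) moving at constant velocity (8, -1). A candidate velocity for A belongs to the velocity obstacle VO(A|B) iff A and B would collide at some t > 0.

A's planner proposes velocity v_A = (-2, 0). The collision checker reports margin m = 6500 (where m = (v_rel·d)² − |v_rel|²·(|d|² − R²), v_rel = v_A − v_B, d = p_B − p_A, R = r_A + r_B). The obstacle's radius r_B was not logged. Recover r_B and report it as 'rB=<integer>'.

m = 6500
d = (10, 5);  v_rel = (-10, 1),  |v_rel|² = 101
v_rel×d = (-10)·(5) − (1)·(10) = -60
since m = R²·101 − (-60)²:  R² = (3600 + 6500) / 101 = 100
R = √100 = 10  ⇒  r_B = 10 − 4 = 6

rB=6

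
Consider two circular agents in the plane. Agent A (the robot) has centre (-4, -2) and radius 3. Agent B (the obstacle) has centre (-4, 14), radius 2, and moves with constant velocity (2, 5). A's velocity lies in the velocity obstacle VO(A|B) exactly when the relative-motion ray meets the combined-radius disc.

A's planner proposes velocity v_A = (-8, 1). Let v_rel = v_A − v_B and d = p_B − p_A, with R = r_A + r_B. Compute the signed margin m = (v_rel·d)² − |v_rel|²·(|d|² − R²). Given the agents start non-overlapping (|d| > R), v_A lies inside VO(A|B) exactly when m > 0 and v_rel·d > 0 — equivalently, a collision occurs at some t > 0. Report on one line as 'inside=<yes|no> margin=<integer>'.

d = (0, 16),  |d|² = 256;  R = 3+2 = 5,  c = 256−5² = 231
v_rel = (-10, -4),  |v_rel|² = 116;  v_rel·d = (-10)·(0) + (-4)·(16) = -64
116·t² + 128·t + 231 = 0  ⇒  m = (-64)² − 116·231 = -22700
m = -22700 < 0,  v_rel·d = -64 < 0  ⇒  outside

inside=no margin=-22700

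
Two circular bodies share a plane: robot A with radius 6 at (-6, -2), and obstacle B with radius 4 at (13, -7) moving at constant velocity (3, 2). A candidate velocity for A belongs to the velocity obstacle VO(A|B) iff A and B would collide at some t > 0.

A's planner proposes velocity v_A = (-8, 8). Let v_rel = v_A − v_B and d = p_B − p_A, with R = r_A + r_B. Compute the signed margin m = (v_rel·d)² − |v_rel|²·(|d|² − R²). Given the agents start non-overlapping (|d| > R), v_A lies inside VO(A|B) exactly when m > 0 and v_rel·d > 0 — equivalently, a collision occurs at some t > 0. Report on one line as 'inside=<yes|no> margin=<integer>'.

d = (19, -5),  |d|² = 386;  R = 6+4 = 10,  c = 386−10² = 286
v_rel = (-11, 6),  |v_rel|² = 157;  v_rel·d = (-11)·(19) + (6)·(-5) = -239
157·t² + 478·t + 286 = 0  ⇒  m = (-239)² − 157·286 = 12219
m = 12219 > 0,  v_rel·d = -239 < 0  ⇒  outside

inside=no margin=12219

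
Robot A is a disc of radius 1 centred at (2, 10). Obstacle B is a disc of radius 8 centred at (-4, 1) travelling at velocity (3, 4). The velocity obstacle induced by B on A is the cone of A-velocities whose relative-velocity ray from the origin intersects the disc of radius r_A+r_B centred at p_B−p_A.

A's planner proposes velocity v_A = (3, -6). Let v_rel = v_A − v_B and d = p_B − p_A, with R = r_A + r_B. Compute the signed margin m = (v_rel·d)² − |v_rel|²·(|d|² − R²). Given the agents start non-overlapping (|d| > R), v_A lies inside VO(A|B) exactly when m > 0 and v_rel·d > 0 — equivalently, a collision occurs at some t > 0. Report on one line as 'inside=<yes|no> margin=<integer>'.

d = (-6, -9),  |d|² = 117;  R = 1+8 = 9,  c = 117−9² = 36
v_rel = (0, -10),  |v_rel|² = 100;  v_rel·d = (0)·(-6) + (-10)·(-9) = 90
100·t² − 180·t + 36 = 0  ⇒  m = 90² − 100·36 = 4500
m = 4500 > 0,  v_rel·d = 90 > 0  ⇒  inside

inside=yes margin=4500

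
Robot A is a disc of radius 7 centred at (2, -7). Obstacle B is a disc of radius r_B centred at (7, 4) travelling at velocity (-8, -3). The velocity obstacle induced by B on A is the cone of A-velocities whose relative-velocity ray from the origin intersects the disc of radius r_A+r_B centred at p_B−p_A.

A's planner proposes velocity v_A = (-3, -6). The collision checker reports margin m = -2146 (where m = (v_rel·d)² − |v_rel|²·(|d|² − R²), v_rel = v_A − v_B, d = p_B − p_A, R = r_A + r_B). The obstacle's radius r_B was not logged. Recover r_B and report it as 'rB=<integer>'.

m = -2146
d = (5, 11);  v_rel = (5, -3),  |v_rel|² = 34
v_rel×d = (5)·(11) − (-3)·(5) = 70
since m = R²·34 − 70²:  R² = (4900 + -2146) / 34 = 81
R = √81 = 9  ⇒  r_B = 9 − 7 = 2

rB=2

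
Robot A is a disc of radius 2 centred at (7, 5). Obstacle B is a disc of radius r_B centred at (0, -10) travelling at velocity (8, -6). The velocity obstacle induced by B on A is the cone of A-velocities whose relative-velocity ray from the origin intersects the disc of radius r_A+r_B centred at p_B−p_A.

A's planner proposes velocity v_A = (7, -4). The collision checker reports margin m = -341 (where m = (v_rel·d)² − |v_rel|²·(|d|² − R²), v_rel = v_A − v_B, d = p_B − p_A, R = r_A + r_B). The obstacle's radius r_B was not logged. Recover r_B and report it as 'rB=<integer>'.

m = -341
d = (-7, -15);  v_rel = (-1, 2),  |v_rel|² = 5
v_rel×d = (-1)·(-15) − (2)·(-7) = 29
since m = R²·5 − 29²:  R² = (841 + -341) / 5 = 100
R = √100 = 10  ⇒  r_B = 10 − 2 = 8

rB=8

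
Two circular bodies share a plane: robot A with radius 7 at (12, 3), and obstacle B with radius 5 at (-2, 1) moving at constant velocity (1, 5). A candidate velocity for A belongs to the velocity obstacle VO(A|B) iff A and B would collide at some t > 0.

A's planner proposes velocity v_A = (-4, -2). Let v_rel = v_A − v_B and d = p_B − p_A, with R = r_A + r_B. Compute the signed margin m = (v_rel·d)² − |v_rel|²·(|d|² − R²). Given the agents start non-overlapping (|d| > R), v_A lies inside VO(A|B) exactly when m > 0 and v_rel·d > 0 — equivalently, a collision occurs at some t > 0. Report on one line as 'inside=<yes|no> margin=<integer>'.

d = (-14, -2),  |d|² = 200;  R = 7+5 = 12,  c = 200−12² = 56
v_rel = (-5, -7),  |v_rel|² = 74;  v_rel·d = (-5)·(-14) + (-7)·(-2) = 84
74·t² − 168·t + 56 = 0  ⇒  m = 84² − 74·56 = 2912
m = 2912 > 0,  v_rel·d = 84 > 0  ⇒  inside

inside=yes margin=2912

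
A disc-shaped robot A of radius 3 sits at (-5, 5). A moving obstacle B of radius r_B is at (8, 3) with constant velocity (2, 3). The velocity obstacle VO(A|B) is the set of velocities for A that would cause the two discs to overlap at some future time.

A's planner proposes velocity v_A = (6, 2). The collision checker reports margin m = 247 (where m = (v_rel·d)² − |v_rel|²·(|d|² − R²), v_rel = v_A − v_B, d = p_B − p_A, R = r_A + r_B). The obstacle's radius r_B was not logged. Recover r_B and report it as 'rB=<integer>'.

m = 247
d = (13, -2);  v_rel = (4, -1),  |v_rel|² = 17
v_rel×d = (4)·(-2) − (-1)·(13) = 5
since m = R²·17 − 5²:  R² = (25 + 247) / 17 = 16
R = √16 = 4  ⇒  r_B = 4 − 3 = 1

rB=1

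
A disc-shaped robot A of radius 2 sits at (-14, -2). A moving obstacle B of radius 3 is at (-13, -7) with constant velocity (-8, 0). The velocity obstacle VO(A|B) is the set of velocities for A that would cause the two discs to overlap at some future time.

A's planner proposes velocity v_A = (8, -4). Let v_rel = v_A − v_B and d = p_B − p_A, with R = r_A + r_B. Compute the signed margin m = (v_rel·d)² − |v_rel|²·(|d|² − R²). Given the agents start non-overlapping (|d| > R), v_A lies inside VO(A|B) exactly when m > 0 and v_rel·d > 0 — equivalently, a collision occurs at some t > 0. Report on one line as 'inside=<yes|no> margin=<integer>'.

d = (1, -5),  |d|² = 26;  R = 2+3 = 5,  c = 26−5² = 1
v_rel = (16, -4),  |v_rel|² = 272;  v_rel·d = (16)·(1) + (-4)·(-5) = 36
272·t² − 72·t + 1 = 0  ⇒  m = 36² − 272·1 = 1024
m = 1024 > 0,  v_rel·d = 36 > 0  ⇒  inside

inside=yes margin=1024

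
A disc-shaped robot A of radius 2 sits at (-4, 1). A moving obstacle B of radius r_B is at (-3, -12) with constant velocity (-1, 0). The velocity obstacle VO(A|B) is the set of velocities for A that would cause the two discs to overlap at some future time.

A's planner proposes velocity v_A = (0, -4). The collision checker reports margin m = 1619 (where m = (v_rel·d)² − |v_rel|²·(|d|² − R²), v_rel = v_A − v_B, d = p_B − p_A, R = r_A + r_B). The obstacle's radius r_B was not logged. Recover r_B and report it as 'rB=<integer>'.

m = 1619
d = (1, -13);  v_rel = (1, -4),  |v_rel|² = 17
v_rel×d = (1)·(-13) − (-4)·(1) = -9
since m = R²·17 − (-9)²:  R² = (81 + 1619) / 17 = 100
R = √100 = 10  ⇒  r_B = 10 − 2 = 8

rB=8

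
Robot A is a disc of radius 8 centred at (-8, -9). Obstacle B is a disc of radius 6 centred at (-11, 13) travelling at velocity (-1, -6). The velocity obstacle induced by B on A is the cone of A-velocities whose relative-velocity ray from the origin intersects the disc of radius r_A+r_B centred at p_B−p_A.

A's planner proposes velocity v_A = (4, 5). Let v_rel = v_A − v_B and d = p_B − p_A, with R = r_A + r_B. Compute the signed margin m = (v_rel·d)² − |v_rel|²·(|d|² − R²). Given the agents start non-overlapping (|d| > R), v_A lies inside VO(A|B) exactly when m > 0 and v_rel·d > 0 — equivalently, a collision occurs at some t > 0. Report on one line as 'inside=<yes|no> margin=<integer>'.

d = (-3, 22),  |d|² = 493;  R = 8+6 = 14,  c = 493−14² = 297
v_rel = (5, 11),  |v_rel|² = 146;  v_rel·d = (5)·(-3) + (11)·(22) = 227
146·t² − 454·t + 297 = 0  ⇒  m = 227² − 146·297 = 8167
m = 8167 > 0,  v_rel·d = 227 > 0  ⇒  inside

inside=yes margin=8167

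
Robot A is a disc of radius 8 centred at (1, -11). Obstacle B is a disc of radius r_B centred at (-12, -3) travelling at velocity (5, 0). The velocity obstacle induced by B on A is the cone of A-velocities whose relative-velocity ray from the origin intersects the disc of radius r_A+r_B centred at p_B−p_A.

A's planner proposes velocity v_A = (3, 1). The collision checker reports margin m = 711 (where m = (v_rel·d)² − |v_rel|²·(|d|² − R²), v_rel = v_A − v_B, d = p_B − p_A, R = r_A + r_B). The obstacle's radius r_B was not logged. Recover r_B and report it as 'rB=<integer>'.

m = 711
d = (-13, 8);  v_rel = (-2, 1),  |v_rel|² = 5
v_rel×d = (-2)·(8) − (1)·(-13) = -3
since m = R²·5 − (-3)²:  R² = (9 + 711) / 5 = 144
R = √144 = 12  ⇒  r_B = 12 − 8 = 4

rB=4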